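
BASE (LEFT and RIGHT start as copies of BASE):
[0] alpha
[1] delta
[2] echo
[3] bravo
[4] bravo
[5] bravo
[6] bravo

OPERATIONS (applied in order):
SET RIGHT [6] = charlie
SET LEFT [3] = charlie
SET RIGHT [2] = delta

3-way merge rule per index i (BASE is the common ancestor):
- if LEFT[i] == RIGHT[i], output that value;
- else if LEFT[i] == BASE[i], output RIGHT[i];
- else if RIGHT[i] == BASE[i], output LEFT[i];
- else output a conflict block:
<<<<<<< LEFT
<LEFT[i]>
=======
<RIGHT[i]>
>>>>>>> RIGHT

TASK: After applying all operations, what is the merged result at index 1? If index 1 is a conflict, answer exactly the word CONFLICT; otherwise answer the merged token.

Answer: delta

Derivation:
Final LEFT:  [alpha, delta, echo, charlie, bravo, bravo, bravo]
Final RIGHT: [alpha, delta, delta, bravo, bravo, bravo, charlie]
i=0: L=alpha R=alpha -> agree -> alpha
i=1: L=delta R=delta -> agree -> delta
i=2: L=echo=BASE, R=delta -> take RIGHT -> delta
i=3: L=charlie, R=bravo=BASE -> take LEFT -> charlie
i=4: L=bravo R=bravo -> agree -> bravo
i=5: L=bravo R=bravo -> agree -> bravo
i=6: L=bravo=BASE, R=charlie -> take RIGHT -> charlie
Index 1 -> delta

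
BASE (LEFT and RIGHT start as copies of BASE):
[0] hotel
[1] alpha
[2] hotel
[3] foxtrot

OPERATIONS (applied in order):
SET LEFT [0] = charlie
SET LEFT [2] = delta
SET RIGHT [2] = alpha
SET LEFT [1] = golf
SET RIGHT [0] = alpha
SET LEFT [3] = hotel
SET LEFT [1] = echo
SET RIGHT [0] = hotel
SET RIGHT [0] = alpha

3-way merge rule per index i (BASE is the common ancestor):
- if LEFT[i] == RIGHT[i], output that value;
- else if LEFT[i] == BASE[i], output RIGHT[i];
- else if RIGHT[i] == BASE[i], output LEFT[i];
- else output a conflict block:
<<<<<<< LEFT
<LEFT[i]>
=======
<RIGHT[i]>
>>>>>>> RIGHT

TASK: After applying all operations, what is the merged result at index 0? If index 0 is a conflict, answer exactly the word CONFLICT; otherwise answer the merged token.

Answer: CONFLICT

Derivation:
Final LEFT:  [charlie, echo, delta, hotel]
Final RIGHT: [alpha, alpha, alpha, foxtrot]
i=0: BASE=hotel L=charlie R=alpha all differ -> CONFLICT
i=1: L=echo, R=alpha=BASE -> take LEFT -> echo
i=2: BASE=hotel L=delta R=alpha all differ -> CONFLICT
i=3: L=hotel, R=foxtrot=BASE -> take LEFT -> hotel
Index 0 -> CONFLICT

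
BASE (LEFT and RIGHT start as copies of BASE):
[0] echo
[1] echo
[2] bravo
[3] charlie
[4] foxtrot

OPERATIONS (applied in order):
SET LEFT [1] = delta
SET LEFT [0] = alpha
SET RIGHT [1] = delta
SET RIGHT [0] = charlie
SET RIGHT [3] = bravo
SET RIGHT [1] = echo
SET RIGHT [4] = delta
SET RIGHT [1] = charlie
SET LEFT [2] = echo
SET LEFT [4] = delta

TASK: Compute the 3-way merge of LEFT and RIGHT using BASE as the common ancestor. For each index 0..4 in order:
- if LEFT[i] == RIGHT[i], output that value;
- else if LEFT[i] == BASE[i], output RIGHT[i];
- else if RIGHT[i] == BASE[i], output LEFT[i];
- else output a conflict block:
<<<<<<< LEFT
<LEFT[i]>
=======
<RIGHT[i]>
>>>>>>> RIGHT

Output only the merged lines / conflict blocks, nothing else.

Final LEFT:  [alpha, delta, echo, charlie, delta]
Final RIGHT: [charlie, charlie, bravo, bravo, delta]
i=0: BASE=echo L=alpha R=charlie all differ -> CONFLICT
i=1: BASE=echo L=delta R=charlie all differ -> CONFLICT
i=2: L=echo, R=bravo=BASE -> take LEFT -> echo
i=3: L=charlie=BASE, R=bravo -> take RIGHT -> bravo
i=4: L=delta R=delta -> agree -> delta

Answer: <<<<<<< LEFT
alpha
=======
charlie
>>>>>>> RIGHT
<<<<<<< LEFT
delta
=======
charlie
>>>>>>> RIGHT
echo
bravo
delta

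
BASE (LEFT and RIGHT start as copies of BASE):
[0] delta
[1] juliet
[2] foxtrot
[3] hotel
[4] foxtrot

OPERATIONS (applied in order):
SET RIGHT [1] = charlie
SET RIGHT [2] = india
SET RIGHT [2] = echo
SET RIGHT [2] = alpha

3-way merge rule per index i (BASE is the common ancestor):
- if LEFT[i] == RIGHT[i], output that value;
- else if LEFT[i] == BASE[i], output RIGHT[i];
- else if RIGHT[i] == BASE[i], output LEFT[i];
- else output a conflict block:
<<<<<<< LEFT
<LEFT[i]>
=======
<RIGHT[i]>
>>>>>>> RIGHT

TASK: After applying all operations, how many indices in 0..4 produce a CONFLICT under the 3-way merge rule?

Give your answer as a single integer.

Answer: 0

Derivation:
Final LEFT:  [delta, juliet, foxtrot, hotel, foxtrot]
Final RIGHT: [delta, charlie, alpha, hotel, foxtrot]
i=0: L=delta R=delta -> agree -> delta
i=1: L=juliet=BASE, R=charlie -> take RIGHT -> charlie
i=2: L=foxtrot=BASE, R=alpha -> take RIGHT -> alpha
i=3: L=hotel R=hotel -> agree -> hotel
i=4: L=foxtrot R=foxtrot -> agree -> foxtrot
Conflict count: 0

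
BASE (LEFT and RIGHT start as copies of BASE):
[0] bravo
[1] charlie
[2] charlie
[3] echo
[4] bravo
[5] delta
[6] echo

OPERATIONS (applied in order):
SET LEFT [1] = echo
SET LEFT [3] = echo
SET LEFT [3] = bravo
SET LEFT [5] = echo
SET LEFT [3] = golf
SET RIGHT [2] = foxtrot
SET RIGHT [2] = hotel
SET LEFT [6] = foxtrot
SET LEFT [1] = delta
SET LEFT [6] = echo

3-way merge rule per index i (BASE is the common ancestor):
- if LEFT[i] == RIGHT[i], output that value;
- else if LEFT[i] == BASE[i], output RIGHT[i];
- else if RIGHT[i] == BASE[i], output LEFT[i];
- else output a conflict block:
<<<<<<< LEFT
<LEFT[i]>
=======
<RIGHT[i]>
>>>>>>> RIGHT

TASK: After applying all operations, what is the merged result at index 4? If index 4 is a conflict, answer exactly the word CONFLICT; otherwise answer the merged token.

Final LEFT:  [bravo, delta, charlie, golf, bravo, echo, echo]
Final RIGHT: [bravo, charlie, hotel, echo, bravo, delta, echo]
i=0: L=bravo R=bravo -> agree -> bravo
i=1: L=delta, R=charlie=BASE -> take LEFT -> delta
i=2: L=charlie=BASE, R=hotel -> take RIGHT -> hotel
i=3: L=golf, R=echo=BASE -> take LEFT -> golf
i=4: L=bravo R=bravo -> agree -> bravo
i=5: L=echo, R=delta=BASE -> take LEFT -> echo
i=6: L=echo R=echo -> agree -> echo
Index 4 -> bravo

Answer: bravo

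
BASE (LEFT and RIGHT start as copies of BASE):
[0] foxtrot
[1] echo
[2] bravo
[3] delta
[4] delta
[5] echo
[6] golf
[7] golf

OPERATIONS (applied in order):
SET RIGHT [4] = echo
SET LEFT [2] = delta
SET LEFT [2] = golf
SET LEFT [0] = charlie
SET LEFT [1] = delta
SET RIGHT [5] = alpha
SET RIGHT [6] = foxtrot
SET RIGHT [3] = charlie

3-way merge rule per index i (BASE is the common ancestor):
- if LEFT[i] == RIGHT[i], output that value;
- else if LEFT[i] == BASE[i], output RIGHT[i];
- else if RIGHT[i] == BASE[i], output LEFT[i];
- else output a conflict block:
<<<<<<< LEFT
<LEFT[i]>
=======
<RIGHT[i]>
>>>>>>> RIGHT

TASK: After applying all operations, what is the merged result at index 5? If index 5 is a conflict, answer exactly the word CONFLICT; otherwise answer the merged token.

Final LEFT:  [charlie, delta, golf, delta, delta, echo, golf, golf]
Final RIGHT: [foxtrot, echo, bravo, charlie, echo, alpha, foxtrot, golf]
i=0: L=charlie, R=foxtrot=BASE -> take LEFT -> charlie
i=1: L=delta, R=echo=BASE -> take LEFT -> delta
i=2: L=golf, R=bravo=BASE -> take LEFT -> golf
i=3: L=delta=BASE, R=charlie -> take RIGHT -> charlie
i=4: L=delta=BASE, R=echo -> take RIGHT -> echo
i=5: L=echo=BASE, R=alpha -> take RIGHT -> alpha
i=6: L=golf=BASE, R=foxtrot -> take RIGHT -> foxtrot
i=7: L=golf R=golf -> agree -> golf
Index 5 -> alpha

Answer: alpha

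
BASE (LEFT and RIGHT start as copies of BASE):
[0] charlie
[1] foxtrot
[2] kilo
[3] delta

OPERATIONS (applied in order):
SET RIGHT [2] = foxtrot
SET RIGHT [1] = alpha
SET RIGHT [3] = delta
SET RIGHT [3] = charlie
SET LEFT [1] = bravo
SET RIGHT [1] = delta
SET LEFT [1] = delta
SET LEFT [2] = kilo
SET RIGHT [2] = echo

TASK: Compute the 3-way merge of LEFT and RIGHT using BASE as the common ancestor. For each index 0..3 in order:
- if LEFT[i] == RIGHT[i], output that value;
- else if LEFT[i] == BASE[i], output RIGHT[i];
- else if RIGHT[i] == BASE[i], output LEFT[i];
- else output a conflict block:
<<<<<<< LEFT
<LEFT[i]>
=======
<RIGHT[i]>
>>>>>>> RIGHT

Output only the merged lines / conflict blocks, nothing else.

Answer: charlie
delta
echo
charlie

Derivation:
Final LEFT:  [charlie, delta, kilo, delta]
Final RIGHT: [charlie, delta, echo, charlie]
i=0: L=charlie R=charlie -> agree -> charlie
i=1: L=delta R=delta -> agree -> delta
i=2: L=kilo=BASE, R=echo -> take RIGHT -> echo
i=3: L=delta=BASE, R=charlie -> take RIGHT -> charlie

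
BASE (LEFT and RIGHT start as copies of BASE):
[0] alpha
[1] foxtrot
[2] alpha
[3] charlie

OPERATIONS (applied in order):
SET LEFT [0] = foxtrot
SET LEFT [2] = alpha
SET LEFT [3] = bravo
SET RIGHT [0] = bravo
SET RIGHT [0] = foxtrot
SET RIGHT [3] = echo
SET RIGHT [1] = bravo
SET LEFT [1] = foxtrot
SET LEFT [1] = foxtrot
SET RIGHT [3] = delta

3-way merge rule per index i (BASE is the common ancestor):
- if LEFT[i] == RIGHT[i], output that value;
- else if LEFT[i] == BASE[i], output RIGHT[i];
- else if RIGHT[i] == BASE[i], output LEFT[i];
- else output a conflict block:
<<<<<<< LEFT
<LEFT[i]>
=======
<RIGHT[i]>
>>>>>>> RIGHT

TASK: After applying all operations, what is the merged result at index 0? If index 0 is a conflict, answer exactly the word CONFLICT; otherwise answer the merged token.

Answer: foxtrot

Derivation:
Final LEFT:  [foxtrot, foxtrot, alpha, bravo]
Final RIGHT: [foxtrot, bravo, alpha, delta]
i=0: L=foxtrot R=foxtrot -> agree -> foxtrot
i=1: L=foxtrot=BASE, R=bravo -> take RIGHT -> bravo
i=2: L=alpha R=alpha -> agree -> alpha
i=3: BASE=charlie L=bravo R=delta all differ -> CONFLICT
Index 0 -> foxtrot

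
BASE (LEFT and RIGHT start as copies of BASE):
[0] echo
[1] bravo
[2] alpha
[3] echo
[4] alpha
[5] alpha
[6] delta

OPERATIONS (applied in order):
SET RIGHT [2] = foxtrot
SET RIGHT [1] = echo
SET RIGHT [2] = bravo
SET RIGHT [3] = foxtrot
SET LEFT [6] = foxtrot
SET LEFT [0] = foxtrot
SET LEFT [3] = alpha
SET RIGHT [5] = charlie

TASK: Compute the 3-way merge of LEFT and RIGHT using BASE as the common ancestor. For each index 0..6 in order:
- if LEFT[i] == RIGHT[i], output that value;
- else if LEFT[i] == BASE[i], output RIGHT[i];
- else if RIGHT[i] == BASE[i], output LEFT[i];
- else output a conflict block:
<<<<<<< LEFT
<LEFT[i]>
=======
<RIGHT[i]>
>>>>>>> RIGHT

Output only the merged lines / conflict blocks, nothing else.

Final LEFT:  [foxtrot, bravo, alpha, alpha, alpha, alpha, foxtrot]
Final RIGHT: [echo, echo, bravo, foxtrot, alpha, charlie, delta]
i=0: L=foxtrot, R=echo=BASE -> take LEFT -> foxtrot
i=1: L=bravo=BASE, R=echo -> take RIGHT -> echo
i=2: L=alpha=BASE, R=bravo -> take RIGHT -> bravo
i=3: BASE=echo L=alpha R=foxtrot all differ -> CONFLICT
i=4: L=alpha R=alpha -> agree -> alpha
i=5: L=alpha=BASE, R=charlie -> take RIGHT -> charlie
i=6: L=foxtrot, R=delta=BASE -> take LEFT -> foxtrot

Answer: foxtrot
echo
bravo
<<<<<<< LEFT
alpha
=======
foxtrot
>>>>>>> RIGHT
alpha
charlie
foxtrot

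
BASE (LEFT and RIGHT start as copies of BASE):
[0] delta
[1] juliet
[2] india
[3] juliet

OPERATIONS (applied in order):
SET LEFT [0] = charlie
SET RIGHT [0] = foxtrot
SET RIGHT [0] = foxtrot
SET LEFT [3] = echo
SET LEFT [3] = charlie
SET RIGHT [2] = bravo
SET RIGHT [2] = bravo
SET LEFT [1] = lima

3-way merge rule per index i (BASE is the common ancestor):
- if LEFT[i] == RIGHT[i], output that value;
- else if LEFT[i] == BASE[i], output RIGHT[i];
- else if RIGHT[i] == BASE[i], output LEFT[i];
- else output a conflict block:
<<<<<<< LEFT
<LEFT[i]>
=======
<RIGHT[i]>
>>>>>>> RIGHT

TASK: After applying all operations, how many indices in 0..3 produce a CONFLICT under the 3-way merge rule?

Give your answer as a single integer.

Final LEFT:  [charlie, lima, india, charlie]
Final RIGHT: [foxtrot, juliet, bravo, juliet]
i=0: BASE=delta L=charlie R=foxtrot all differ -> CONFLICT
i=1: L=lima, R=juliet=BASE -> take LEFT -> lima
i=2: L=india=BASE, R=bravo -> take RIGHT -> bravo
i=3: L=charlie, R=juliet=BASE -> take LEFT -> charlie
Conflict count: 1

Answer: 1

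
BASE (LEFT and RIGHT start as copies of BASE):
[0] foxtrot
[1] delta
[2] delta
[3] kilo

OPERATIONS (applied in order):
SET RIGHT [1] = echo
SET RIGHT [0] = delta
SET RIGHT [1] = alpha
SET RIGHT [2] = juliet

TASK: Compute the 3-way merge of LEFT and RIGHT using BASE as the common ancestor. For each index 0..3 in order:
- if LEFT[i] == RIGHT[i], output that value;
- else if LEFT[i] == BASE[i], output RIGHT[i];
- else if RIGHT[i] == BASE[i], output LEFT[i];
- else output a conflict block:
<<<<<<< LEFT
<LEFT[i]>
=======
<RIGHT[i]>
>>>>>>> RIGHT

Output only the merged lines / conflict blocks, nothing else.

Answer: delta
alpha
juliet
kilo

Derivation:
Final LEFT:  [foxtrot, delta, delta, kilo]
Final RIGHT: [delta, alpha, juliet, kilo]
i=0: L=foxtrot=BASE, R=delta -> take RIGHT -> delta
i=1: L=delta=BASE, R=alpha -> take RIGHT -> alpha
i=2: L=delta=BASE, R=juliet -> take RIGHT -> juliet
i=3: L=kilo R=kilo -> agree -> kilo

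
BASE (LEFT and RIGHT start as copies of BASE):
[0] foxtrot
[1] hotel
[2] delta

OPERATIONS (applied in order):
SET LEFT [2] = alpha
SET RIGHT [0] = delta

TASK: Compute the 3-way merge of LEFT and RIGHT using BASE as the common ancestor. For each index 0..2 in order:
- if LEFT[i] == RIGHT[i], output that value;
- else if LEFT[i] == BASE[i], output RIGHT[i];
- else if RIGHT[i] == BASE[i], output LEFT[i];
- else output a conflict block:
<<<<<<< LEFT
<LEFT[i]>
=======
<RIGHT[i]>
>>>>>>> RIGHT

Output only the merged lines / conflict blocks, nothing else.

Answer: delta
hotel
alpha

Derivation:
Final LEFT:  [foxtrot, hotel, alpha]
Final RIGHT: [delta, hotel, delta]
i=0: L=foxtrot=BASE, R=delta -> take RIGHT -> delta
i=1: L=hotel R=hotel -> agree -> hotel
i=2: L=alpha, R=delta=BASE -> take LEFT -> alpha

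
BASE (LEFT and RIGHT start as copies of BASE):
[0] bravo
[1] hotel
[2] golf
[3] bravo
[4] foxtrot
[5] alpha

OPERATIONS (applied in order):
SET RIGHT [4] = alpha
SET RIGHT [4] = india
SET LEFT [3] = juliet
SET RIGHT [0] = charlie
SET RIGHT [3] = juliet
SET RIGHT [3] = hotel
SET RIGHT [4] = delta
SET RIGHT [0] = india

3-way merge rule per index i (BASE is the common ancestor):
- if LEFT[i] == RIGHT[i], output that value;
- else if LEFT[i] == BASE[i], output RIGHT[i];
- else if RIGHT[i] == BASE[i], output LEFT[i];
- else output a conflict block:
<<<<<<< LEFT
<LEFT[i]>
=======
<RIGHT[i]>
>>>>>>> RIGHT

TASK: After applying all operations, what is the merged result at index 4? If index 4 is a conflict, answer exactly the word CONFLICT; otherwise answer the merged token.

Answer: delta

Derivation:
Final LEFT:  [bravo, hotel, golf, juliet, foxtrot, alpha]
Final RIGHT: [india, hotel, golf, hotel, delta, alpha]
i=0: L=bravo=BASE, R=india -> take RIGHT -> india
i=1: L=hotel R=hotel -> agree -> hotel
i=2: L=golf R=golf -> agree -> golf
i=3: BASE=bravo L=juliet R=hotel all differ -> CONFLICT
i=4: L=foxtrot=BASE, R=delta -> take RIGHT -> delta
i=5: L=alpha R=alpha -> agree -> alpha
Index 4 -> delta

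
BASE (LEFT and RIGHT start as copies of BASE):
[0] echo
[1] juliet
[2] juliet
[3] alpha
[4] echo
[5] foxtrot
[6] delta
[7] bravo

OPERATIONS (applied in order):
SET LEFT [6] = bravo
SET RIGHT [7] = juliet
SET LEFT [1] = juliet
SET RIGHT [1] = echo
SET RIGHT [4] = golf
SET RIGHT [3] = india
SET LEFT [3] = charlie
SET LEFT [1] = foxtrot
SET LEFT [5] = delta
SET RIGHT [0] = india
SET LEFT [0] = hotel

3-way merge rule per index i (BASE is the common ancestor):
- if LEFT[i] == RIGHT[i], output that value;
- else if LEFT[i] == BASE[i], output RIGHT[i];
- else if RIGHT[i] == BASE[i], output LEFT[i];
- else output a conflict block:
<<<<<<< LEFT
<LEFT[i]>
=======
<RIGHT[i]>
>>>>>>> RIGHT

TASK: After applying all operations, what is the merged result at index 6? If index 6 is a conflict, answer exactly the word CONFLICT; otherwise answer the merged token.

Answer: bravo

Derivation:
Final LEFT:  [hotel, foxtrot, juliet, charlie, echo, delta, bravo, bravo]
Final RIGHT: [india, echo, juliet, india, golf, foxtrot, delta, juliet]
i=0: BASE=echo L=hotel R=india all differ -> CONFLICT
i=1: BASE=juliet L=foxtrot R=echo all differ -> CONFLICT
i=2: L=juliet R=juliet -> agree -> juliet
i=3: BASE=alpha L=charlie R=india all differ -> CONFLICT
i=4: L=echo=BASE, R=golf -> take RIGHT -> golf
i=5: L=delta, R=foxtrot=BASE -> take LEFT -> delta
i=6: L=bravo, R=delta=BASE -> take LEFT -> bravo
i=7: L=bravo=BASE, R=juliet -> take RIGHT -> juliet
Index 6 -> bravo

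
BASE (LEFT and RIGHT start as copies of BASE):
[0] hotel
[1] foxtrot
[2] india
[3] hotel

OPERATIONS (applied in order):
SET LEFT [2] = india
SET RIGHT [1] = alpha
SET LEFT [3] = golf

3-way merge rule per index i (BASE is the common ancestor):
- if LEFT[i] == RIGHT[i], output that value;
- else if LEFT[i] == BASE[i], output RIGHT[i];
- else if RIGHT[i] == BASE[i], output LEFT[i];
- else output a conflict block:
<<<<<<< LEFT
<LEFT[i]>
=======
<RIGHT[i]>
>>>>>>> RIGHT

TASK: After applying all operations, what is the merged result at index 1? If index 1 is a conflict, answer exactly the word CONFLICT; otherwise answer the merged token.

Final LEFT:  [hotel, foxtrot, india, golf]
Final RIGHT: [hotel, alpha, india, hotel]
i=0: L=hotel R=hotel -> agree -> hotel
i=1: L=foxtrot=BASE, R=alpha -> take RIGHT -> alpha
i=2: L=india R=india -> agree -> india
i=3: L=golf, R=hotel=BASE -> take LEFT -> golf
Index 1 -> alpha

Answer: alpha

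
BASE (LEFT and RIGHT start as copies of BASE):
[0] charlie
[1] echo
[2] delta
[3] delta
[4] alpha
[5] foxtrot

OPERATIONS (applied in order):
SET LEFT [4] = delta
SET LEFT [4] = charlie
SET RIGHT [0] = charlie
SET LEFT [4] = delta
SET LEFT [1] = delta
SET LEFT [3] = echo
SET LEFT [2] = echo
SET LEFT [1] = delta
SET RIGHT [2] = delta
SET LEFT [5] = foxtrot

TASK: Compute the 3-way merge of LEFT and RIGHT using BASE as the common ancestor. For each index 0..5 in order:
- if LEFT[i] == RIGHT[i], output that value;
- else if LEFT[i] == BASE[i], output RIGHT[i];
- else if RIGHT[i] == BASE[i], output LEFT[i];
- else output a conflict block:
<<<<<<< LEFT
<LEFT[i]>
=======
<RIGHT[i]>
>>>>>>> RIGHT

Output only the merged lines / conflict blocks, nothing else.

Answer: charlie
delta
echo
echo
delta
foxtrot

Derivation:
Final LEFT:  [charlie, delta, echo, echo, delta, foxtrot]
Final RIGHT: [charlie, echo, delta, delta, alpha, foxtrot]
i=0: L=charlie R=charlie -> agree -> charlie
i=1: L=delta, R=echo=BASE -> take LEFT -> delta
i=2: L=echo, R=delta=BASE -> take LEFT -> echo
i=3: L=echo, R=delta=BASE -> take LEFT -> echo
i=4: L=delta, R=alpha=BASE -> take LEFT -> delta
i=5: L=foxtrot R=foxtrot -> agree -> foxtrot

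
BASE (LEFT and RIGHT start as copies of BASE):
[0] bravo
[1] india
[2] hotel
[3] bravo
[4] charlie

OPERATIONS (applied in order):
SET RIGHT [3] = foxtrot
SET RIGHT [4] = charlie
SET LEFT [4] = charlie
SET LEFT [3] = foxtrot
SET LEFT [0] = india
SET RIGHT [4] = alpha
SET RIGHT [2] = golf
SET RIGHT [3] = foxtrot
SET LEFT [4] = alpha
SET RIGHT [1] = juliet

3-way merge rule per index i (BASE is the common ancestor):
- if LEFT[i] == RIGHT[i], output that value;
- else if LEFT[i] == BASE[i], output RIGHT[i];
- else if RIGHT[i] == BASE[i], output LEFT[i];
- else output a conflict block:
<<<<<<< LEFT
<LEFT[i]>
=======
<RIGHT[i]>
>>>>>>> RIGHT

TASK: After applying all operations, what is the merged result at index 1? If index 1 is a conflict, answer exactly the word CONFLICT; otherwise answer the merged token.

Answer: juliet

Derivation:
Final LEFT:  [india, india, hotel, foxtrot, alpha]
Final RIGHT: [bravo, juliet, golf, foxtrot, alpha]
i=0: L=india, R=bravo=BASE -> take LEFT -> india
i=1: L=india=BASE, R=juliet -> take RIGHT -> juliet
i=2: L=hotel=BASE, R=golf -> take RIGHT -> golf
i=3: L=foxtrot R=foxtrot -> agree -> foxtrot
i=4: L=alpha R=alpha -> agree -> alpha
Index 1 -> juliet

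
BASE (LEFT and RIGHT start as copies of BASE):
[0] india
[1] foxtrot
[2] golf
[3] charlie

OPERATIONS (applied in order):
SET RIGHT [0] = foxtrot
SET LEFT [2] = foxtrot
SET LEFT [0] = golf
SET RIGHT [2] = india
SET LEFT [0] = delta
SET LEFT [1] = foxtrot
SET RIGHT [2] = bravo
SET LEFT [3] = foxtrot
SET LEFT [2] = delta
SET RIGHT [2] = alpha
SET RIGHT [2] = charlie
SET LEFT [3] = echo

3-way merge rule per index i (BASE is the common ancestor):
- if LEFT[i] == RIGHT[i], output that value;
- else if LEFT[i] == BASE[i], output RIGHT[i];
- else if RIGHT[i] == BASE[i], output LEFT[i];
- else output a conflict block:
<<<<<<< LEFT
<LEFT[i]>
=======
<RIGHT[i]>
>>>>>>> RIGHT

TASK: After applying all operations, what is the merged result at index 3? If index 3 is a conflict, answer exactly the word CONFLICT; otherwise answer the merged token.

Answer: echo

Derivation:
Final LEFT:  [delta, foxtrot, delta, echo]
Final RIGHT: [foxtrot, foxtrot, charlie, charlie]
i=0: BASE=india L=delta R=foxtrot all differ -> CONFLICT
i=1: L=foxtrot R=foxtrot -> agree -> foxtrot
i=2: BASE=golf L=delta R=charlie all differ -> CONFLICT
i=3: L=echo, R=charlie=BASE -> take LEFT -> echo
Index 3 -> echo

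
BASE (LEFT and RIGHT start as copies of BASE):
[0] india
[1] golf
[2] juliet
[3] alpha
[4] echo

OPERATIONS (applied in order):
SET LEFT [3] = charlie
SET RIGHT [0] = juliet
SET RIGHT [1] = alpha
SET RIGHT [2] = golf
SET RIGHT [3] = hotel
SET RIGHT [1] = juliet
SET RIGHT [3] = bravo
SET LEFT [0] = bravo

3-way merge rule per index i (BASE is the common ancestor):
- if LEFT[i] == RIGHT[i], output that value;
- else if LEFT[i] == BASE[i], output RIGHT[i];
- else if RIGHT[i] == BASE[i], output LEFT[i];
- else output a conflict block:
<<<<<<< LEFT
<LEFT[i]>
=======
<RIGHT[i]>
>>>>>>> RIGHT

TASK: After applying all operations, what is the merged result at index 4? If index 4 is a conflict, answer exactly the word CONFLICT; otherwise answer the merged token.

Final LEFT:  [bravo, golf, juliet, charlie, echo]
Final RIGHT: [juliet, juliet, golf, bravo, echo]
i=0: BASE=india L=bravo R=juliet all differ -> CONFLICT
i=1: L=golf=BASE, R=juliet -> take RIGHT -> juliet
i=2: L=juliet=BASE, R=golf -> take RIGHT -> golf
i=3: BASE=alpha L=charlie R=bravo all differ -> CONFLICT
i=4: L=echo R=echo -> agree -> echo
Index 4 -> echo

Answer: echo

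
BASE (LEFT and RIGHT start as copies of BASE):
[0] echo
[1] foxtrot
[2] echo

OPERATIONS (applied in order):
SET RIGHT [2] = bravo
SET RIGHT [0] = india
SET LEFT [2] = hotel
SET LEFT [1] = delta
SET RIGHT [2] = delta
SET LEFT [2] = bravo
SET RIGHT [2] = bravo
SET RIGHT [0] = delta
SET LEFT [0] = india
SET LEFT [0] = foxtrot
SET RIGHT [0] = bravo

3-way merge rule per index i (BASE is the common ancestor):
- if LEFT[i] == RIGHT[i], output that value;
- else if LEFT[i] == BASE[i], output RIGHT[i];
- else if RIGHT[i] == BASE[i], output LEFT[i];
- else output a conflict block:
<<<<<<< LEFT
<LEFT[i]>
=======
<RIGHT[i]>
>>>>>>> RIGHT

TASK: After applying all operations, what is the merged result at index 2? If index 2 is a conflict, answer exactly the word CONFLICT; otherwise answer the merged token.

Answer: bravo

Derivation:
Final LEFT:  [foxtrot, delta, bravo]
Final RIGHT: [bravo, foxtrot, bravo]
i=0: BASE=echo L=foxtrot R=bravo all differ -> CONFLICT
i=1: L=delta, R=foxtrot=BASE -> take LEFT -> delta
i=2: L=bravo R=bravo -> agree -> bravo
Index 2 -> bravo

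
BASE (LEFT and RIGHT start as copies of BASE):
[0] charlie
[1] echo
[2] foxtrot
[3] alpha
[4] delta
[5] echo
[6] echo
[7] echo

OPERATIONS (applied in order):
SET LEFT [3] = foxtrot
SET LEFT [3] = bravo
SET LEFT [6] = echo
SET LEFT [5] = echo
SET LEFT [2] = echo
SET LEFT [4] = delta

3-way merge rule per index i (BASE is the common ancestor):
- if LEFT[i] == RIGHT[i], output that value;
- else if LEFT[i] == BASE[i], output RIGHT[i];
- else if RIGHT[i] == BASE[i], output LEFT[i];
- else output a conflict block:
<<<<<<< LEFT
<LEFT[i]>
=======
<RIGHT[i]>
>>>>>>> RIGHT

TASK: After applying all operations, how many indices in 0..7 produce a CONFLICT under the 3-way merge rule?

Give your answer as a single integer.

Answer: 0

Derivation:
Final LEFT:  [charlie, echo, echo, bravo, delta, echo, echo, echo]
Final RIGHT: [charlie, echo, foxtrot, alpha, delta, echo, echo, echo]
i=0: L=charlie R=charlie -> agree -> charlie
i=1: L=echo R=echo -> agree -> echo
i=2: L=echo, R=foxtrot=BASE -> take LEFT -> echo
i=3: L=bravo, R=alpha=BASE -> take LEFT -> bravo
i=4: L=delta R=delta -> agree -> delta
i=5: L=echo R=echo -> agree -> echo
i=6: L=echo R=echo -> agree -> echo
i=7: L=echo R=echo -> agree -> echo
Conflict count: 0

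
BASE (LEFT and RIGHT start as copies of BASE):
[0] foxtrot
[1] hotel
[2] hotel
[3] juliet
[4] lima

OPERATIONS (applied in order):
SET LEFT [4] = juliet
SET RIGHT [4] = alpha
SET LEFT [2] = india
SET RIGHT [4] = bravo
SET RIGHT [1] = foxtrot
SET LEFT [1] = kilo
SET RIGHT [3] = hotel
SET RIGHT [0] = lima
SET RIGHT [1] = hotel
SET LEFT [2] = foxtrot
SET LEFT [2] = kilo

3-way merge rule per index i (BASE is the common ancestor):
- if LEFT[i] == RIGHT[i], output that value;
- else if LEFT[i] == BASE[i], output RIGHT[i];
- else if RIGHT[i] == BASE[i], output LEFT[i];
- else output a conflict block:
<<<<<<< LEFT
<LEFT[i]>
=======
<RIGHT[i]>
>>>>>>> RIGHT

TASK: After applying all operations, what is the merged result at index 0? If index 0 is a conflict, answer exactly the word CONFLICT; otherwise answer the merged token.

Final LEFT:  [foxtrot, kilo, kilo, juliet, juliet]
Final RIGHT: [lima, hotel, hotel, hotel, bravo]
i=0: L=foxtrot=BASE, R=lima -> take RIGHT -> lima
i=1: L=kilo, R=hotel=BASE -> take LEFT -> kilo
i=2: L=kilo, R=hotel=BASE -> take LEFT -> kilo
i=3: L=juliet=BASE, R=hotel -> take RIGHT -> hotel
i=4: BASE=lima L=juliet R=bravo all differ -> CONFLICT
Index 0 -> lima

Answer: lima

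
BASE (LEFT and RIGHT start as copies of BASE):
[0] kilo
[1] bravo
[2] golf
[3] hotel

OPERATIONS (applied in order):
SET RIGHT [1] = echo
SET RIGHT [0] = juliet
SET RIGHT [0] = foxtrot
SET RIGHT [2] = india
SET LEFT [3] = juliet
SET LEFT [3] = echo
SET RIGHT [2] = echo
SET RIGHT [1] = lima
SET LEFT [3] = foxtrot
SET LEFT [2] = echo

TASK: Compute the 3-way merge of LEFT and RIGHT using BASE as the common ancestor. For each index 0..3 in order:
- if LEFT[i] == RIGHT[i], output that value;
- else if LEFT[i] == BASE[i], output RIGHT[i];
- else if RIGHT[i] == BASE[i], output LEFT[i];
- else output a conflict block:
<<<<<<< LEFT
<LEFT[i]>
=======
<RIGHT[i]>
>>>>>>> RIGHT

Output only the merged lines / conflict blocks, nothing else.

Answer: foxtrot
lima
echo
foxtrot

Derivation:
Final LEFT:  [kilo, bravo, echo, foxtrot]
Final RIGHT: [foxtrot, lima, echo, hotel]
i=0: L=kilo=BASE, R=foxtrot -> take RIGHT -> foxtrot
i=1: L=bravo=BASE, R=lima -> take RIGHT -> lima
i=2: L=echo R=echo -> agree -> echo
i=3: L=foxtrot, R=hotel=BASE -> take LEFT -> foxtrot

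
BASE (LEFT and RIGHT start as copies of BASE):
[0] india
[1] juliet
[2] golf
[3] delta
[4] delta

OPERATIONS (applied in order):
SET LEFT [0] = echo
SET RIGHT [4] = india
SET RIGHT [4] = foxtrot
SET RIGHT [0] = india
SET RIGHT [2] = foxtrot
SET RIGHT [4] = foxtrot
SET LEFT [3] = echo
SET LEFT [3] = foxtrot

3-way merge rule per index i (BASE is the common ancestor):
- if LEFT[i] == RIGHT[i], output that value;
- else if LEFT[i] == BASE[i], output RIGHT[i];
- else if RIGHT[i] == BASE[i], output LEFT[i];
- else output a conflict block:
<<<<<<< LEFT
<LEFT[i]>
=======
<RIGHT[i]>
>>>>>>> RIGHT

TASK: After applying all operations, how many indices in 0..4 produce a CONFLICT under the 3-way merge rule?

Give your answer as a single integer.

Final LEFT:  [echo, juliet, golf, foxtrot, delta]
Final RIGHT: [india, juliet, foxtrot, delta, foxtrot]
i=0: L=echo, R=india=BASE -> take LEFT -> echo
i=1: L=juliet R=juliet -> agree -> juliet
i=2: L=golf=BASE, R=foxtrot -> take RIGHT -> foxtrot
i=3: L=foxtrot, R=delta=BASE -> take LEFT -> foxtrot
i=4: L=delta=BASE, R=foxtrot -> take RIGHT -> foxtrot
Conflict count: 0

Answer: 0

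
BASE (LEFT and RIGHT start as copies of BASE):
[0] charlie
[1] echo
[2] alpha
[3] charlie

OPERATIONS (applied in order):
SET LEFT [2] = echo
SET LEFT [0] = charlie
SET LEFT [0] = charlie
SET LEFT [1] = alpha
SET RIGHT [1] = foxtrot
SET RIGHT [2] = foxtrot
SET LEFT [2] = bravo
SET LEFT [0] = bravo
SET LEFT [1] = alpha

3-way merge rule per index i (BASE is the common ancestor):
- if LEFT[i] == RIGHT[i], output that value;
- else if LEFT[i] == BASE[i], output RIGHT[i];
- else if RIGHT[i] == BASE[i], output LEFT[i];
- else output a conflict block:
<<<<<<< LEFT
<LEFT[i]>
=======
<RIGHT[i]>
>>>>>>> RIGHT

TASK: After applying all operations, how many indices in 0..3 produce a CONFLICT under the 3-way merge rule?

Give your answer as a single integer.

Final LEFT:  [bravo, alpha, bravo, charlie]
Final RIGHT: [charlie, foxtrot, foxtrot, charlie]
i=0: L=bravo, R=charlie=BASE -> take LEFT -> bravo
i=1: BASE=echo L=alpha R=foxtrot all differ -> CONFLICT
i=2: BASE=alpha L=bravo R=foxtrot all differ -> CONFLICT
i=3: L=charlie R=charlie -> agree -> charlie
Conflict count: 2

Answer: 2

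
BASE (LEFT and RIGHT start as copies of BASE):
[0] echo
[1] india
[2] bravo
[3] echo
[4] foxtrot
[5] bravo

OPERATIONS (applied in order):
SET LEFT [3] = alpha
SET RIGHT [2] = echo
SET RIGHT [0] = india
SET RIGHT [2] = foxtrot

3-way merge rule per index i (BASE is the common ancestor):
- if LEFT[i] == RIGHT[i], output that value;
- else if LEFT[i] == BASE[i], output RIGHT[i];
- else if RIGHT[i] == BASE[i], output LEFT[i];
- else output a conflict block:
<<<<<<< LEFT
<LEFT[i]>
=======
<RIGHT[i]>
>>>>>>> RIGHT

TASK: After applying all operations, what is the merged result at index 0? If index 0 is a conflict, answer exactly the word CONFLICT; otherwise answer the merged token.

Answer: india

Derivation:
Final LEFT:  [echo, india, bravo, alpha, foxtrot, bravo]
Final RIGHT: [india, india, foxtrot, echo, foxtrot, bravo]
i=0: L=echo=BASE, R=india -> take RIGHT -> india
i=1: L=india R=india -> agree -> india
i=2: L=bravo=BASE, R=foxtrot -> take RIGHT -> foxtrot
i=3: L=alpha, R=echo=BASE -> take LEFT -> alpha
i=4: L=foxtrot R=foxtrot -> agree -> foxtrot
i=5: L=bravo R=bravo -> agree -> bravo
Index 0 -> india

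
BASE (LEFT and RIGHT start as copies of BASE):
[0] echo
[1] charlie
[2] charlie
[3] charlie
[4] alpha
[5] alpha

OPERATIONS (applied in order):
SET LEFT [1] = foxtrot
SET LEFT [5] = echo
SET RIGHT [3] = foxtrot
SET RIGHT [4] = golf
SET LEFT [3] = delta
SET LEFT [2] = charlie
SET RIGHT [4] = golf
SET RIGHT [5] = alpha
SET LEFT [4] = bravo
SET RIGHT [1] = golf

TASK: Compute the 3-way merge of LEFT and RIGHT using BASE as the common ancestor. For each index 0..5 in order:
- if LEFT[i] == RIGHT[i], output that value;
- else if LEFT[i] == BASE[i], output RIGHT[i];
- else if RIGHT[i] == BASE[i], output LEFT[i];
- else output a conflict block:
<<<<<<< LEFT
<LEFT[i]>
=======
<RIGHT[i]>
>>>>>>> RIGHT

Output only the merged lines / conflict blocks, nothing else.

Answer: echo
<<<<<<< LEFT
foxtrot
=======
golf
>>>>>>> RIGHT
charlie
<<<<<<< LEFT
delta
=======
foxtrot
>>>>>>> RIGHT
<<<<<<< LEFT
bravo
=======
golf
>>>>>>> RIGHT
echo

Derivation:
Final LEFT:  [echo, foxtrot, charlie, delta, bravo, echo]
Final RIGHT: [echo, golf, charlie, foxtrot, golf, alpha]
i=0: L=echo R=echo -> agree -> echo
i=1: BASE=charlie L=foxtrot R=golf all differ -> CONFLICT
i=2: L=charlie R=charlie -> agree -> charlie
i=3: BASE=charlie L=delta R=foxtrot all differ -> CONFLICT
i=4: BASE=alpha L=bravo R=golf all differ -> CONFLICT
i=5: L=echo, R=alpha=BASE -> take LEFT -> echo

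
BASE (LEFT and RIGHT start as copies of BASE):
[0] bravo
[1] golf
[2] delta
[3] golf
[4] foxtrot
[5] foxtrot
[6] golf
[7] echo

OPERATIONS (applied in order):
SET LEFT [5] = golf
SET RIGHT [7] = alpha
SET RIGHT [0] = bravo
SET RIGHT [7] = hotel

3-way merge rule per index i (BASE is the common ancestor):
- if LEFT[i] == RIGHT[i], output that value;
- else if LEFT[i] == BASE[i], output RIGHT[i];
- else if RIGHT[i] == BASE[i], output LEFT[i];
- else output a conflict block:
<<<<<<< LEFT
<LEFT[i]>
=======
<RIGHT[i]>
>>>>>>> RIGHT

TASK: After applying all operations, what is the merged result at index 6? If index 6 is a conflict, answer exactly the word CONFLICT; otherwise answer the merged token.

Answer: golf

Derivation:
Final LEFT:  [bravo, golf, delta, golf, foxtrot, golf, golf, echo]
Final RIGHT: [bravo, golf, delta, golf, foxtrot, foxtrot, golf, hotel]
i=0: L=bravo R=bravo -> agree -> bravo
i=1: L=golf R=golf -> agree -> golf
i=2: L=delta R=delta -> agree -> delta
i=3: L=golf R=golf -> agree -> golf
i=4: L=foxtrot R=foxtrot -> agree -> foxtrot
i=5: L=golf, R=foxtrot=BASE -> take LEFT -> golf
i=6: L=golf R=golf -> agree -> golf
i=7: L=echo=BASE, R=hotel -> take RIGHT -> hotel
Index 6 -> golf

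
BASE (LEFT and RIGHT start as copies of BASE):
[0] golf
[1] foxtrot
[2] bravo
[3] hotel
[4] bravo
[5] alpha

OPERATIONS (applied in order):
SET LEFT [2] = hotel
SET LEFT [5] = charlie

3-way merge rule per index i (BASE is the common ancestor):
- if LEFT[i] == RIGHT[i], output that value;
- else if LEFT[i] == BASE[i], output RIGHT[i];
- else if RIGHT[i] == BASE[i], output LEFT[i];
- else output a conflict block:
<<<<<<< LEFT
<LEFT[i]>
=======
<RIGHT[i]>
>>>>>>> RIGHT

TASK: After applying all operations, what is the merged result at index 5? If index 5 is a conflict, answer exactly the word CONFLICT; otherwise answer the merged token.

Answer: charlie

Derivation:
Final LEFT:  [golf, foxtrot, hotel, hotel, bravo, charlie]
Final RIGHT: [golf, foxtrot, bravo, hotel, bravo, alpha]
i=0: L=golf R=golf -> agree -> golf
i=1: L=foxtrot R=foxtrot -> agree -> foxtrot
i=2: L=hotel, R=bravo=BASE -> take LEFT -> hotel
i=3: L=hotel R=hotel -> agree -> hotel
i=4: L=bravo R=bravo -> agree -> bravo
i=5: L=charlie, R=alpha=BASE -> take LEFT -> charlie
Index 5 -> charlie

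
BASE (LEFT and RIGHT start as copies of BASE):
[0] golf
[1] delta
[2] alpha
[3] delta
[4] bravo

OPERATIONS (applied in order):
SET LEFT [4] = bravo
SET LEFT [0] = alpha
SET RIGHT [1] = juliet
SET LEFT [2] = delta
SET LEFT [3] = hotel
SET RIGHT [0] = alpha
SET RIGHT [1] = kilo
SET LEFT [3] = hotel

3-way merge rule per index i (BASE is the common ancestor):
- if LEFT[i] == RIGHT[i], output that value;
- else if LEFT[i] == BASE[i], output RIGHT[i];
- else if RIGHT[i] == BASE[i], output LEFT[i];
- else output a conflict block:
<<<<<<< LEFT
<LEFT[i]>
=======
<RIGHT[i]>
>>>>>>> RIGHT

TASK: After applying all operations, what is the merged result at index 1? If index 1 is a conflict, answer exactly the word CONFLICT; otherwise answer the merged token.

Final LEFT:  [alpha, delta, delta, hotel, bravo]
Final RIGHT: [alpha, kilo, alpha, delta, bravo]
i=0: L=alpha R=alpha -> agree -> alpha
i=1: L=delta=BASE, R=kilo -> take RIGHT -> kilo
i=2: L=delta, R=alpha=BASE -> take LEFT -> delta
i=3: L=hotel, R=delta=BASE -> take LEFT -> hotel
i=4: L=bravo R=bravo -> agree -> bravo
Index 1 -> kilo

Answer: kilo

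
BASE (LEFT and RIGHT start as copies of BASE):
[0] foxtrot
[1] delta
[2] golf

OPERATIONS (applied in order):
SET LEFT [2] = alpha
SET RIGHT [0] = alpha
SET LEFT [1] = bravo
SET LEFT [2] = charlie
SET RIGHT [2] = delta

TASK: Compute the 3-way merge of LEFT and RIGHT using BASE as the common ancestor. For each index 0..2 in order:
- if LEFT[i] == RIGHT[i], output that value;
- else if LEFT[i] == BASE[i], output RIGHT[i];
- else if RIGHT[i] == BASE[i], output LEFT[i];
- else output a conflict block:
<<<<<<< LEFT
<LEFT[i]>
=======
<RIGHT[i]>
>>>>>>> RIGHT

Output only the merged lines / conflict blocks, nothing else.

Answer: alpha
bravo
<<<<<<< LEFT
charlie
=======
delta
>>>>>>> RIGHT

Derivation:
Final LEFT:  [foxtrot, bravo, charlie]
Final RIGHT: [alpha, delta, delta]
i=0: L=foxtrot=BASE, R=alpha -> take RIGHT -> alpha
i=1: L=bravo, R=delta=BASE -> take LEFT -> bravo
i=2: BASE=golf L=charlie R=delta all differ -> CONFLICT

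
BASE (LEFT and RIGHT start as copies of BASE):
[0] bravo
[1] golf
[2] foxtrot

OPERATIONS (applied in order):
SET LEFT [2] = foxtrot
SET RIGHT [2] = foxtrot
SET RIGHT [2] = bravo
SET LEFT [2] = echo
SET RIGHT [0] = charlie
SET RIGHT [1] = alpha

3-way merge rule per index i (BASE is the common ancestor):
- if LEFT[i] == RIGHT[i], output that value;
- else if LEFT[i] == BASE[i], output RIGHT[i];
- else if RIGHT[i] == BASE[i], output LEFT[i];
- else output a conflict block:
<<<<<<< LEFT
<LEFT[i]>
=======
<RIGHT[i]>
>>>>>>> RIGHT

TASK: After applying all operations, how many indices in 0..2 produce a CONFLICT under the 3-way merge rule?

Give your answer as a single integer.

Final LEFT:  [bravo, golf, echo]
Final RIGHT: [charlie, alpha, bravo]
i=0: L=bravo=BASE, R=charlie -> take RIGHT -> charlie
i=1: L=golf=BASE, R=alpha -> take RIGHT -> alpha
i=2: BASE=foxtrot L=echo R=bravo all differ -> CONFLICT
Conflict count: 1

Answer: 1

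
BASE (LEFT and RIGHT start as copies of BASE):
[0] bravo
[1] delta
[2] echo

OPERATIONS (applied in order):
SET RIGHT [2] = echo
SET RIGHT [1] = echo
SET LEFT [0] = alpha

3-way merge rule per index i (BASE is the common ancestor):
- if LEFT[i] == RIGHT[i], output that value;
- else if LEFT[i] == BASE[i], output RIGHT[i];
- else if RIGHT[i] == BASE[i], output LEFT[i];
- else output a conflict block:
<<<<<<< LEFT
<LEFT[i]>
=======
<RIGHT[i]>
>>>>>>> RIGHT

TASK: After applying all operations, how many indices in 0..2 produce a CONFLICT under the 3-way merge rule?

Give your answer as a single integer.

Answer: 0

Derivation:
Final LEFT:  [alpha, delta, echo]
Final RIGHT: [bravo, echo, echo]
i=0: L=alpha, R=bravo=BASE -> take LEFT -> alpha
i=1: L=delta=BASE, R=echo -> take RIGHT -> echo
i=2: L=echo R=echo -> agree -> echo
Conflict count: 0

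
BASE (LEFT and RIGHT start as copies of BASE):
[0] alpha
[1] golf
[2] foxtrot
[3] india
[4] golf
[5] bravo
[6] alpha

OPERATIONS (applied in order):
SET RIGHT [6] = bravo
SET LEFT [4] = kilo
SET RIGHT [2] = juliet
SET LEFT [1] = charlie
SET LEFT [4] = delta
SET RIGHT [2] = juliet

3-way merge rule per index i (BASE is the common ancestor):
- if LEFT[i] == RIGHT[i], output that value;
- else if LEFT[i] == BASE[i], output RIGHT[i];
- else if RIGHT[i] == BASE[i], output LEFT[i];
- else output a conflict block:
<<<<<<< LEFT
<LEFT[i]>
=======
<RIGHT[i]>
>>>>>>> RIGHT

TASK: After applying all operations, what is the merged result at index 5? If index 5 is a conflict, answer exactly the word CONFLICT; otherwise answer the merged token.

Answer: bravo

Derivation:
Final LEFT:  [alpha, charlie, foxtrot, india, delta, bravo, alpha]
Final RIGHT: [alpha, golf, juliet, india, golf, bravo, bravo]
i=0: L=alpha R=alpha -> agree -> alpha
i=1: L=charlie, R=golf=BASE -> take LEFT -> charlie
i=2: L=foxtrot=BASE, R=juliet -> take RIGHT -> juliet
i=3: L=india R=india -> agree -> india
i=4: L=delta, R=golf=BASE -> take LEFT -> delta
i=5: L=bravo R=bravo -> agree -> bravo
i=6: L=alpha=BASE, R=bravo -> take RIGHT -> bravo
Index 5 -> bravo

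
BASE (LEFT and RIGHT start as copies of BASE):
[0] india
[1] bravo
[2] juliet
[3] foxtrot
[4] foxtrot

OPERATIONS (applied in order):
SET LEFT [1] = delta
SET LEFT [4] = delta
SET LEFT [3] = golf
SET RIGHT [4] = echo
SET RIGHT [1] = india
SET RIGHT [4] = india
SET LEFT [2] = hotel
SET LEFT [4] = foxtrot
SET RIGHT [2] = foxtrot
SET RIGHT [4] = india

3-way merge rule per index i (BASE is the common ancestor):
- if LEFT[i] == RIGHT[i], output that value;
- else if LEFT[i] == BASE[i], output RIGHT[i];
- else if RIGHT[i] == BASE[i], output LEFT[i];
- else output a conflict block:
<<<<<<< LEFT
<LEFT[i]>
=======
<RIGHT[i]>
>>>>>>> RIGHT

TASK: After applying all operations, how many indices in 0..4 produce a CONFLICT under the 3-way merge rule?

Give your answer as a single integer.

Final LEFT:  [india, delta, hotel, golf, foxtrot]
Final RIGHT: [india, india, foxtrot, foxtrot, india]
i=0: L=india R=india -> agree -> india
i=1: BASE=bravo L=delta R=india all differ -> CONFLICT
i=2: BASE=juliet L=hotel R=foxtrot all differ -> CONFLICT
i=3: L=golf, R=foxtrot=BASE -> take LEFT -> golf
i=4: L=foxtrot=BASE, R=india -> take RIGHT -> india
Conflict count: 2

Answer: 2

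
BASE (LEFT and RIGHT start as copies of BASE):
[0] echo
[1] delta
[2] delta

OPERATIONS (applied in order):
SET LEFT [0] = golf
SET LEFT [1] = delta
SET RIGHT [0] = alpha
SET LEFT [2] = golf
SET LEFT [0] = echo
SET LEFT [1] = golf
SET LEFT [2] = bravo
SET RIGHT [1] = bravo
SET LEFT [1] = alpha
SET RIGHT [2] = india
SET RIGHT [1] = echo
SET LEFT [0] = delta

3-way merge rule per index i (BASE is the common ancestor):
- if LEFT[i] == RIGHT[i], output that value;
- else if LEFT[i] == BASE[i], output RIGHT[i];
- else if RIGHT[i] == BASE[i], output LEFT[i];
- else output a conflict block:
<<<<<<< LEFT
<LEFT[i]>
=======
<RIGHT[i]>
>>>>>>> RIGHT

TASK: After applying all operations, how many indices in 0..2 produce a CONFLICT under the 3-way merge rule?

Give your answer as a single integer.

Answer: 3

Derivation:
Final LEFT:  [delta, alpha, bravo]
Final RIGHT: [alpha, echo, india]
i=0: BASE=echo L=delta R=alpha all differ -> CONFLICT
i=1: BASE=delta L=alpha R=echo all differ -> CONFLICT
i=2: BASE=delta L=bravo R=india all differ -> CONFLICT
Conflict count: 3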